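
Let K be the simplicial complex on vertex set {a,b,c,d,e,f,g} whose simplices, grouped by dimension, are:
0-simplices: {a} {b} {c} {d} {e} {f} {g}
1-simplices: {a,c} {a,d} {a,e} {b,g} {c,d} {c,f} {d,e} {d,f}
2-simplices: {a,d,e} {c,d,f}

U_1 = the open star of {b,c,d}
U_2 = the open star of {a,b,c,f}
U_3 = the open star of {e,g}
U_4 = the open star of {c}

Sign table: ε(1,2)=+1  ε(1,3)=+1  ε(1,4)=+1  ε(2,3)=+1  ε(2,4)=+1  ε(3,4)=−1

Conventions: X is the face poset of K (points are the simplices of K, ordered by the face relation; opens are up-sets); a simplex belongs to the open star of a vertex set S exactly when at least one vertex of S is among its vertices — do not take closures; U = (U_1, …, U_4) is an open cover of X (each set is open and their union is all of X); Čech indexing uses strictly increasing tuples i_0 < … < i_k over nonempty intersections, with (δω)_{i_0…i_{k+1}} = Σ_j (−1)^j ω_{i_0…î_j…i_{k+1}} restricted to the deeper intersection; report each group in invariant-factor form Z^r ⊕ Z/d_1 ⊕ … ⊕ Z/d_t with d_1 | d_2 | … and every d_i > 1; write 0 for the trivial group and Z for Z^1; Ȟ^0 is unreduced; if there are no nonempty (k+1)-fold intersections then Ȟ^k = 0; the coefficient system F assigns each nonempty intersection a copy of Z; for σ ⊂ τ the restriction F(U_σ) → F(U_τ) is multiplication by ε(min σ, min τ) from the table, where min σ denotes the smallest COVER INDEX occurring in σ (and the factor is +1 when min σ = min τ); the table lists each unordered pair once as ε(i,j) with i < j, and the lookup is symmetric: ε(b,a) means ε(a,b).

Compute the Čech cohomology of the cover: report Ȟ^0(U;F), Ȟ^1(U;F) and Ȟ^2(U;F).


nonempty overlaps:
  U1={{b},{c},{d},{a,c},{a,d},{b,g},{c,d},{c,f},{d,e},{d,f},{a,d,e},{c,d,f}} U2={{a},{b},{c},{f},{a,c},{a,d},{a,e},{b,g},{c,d},{c,f},{d,f},{a,d,e},{c,d,f}} U3={{e},{g},{a,e},{b,g},{d,e},{a,d,e}} U4={{c},{a,c},{c,d},{c,f},{c,d,f}}
  U12={{b},{c},{a,c},{a,d},{b,g},{c,d},{c,f},{d,f},{a,d,e},{c,d,f}} U13={{b,g},{d,e},{a,d,e}} U14={{c},{a,c},{c,d},{c,f},{c,d,f}} U23={{a,e},{b,g},{a,d,e}} U24={{c},{a,c},{c,d},{c,f},{c,d,f}}
  U123={{b,g},{a,d,e}} U124={{c},{a,c},{c,d},{c,f},{c,d,f}}
C dims 4,5,2; δ0: rk 3, SNF 1^3; δ1: rk 2, SNF 1^2
degree 0: 4−3−0 = 1 → Ȟ^0 ≅ Z
degree 1: 5−2−3 = 0 → Ȟ^1 ≅ 0
degree 2: 2−0−2 = 0 → Ȟ^2 ≅ 0

Ȟ^0(U;F) ≅ Z,  Ȟ^1(U;F) ≅ 0,  Ȟ^2(U;F) ≅ 0


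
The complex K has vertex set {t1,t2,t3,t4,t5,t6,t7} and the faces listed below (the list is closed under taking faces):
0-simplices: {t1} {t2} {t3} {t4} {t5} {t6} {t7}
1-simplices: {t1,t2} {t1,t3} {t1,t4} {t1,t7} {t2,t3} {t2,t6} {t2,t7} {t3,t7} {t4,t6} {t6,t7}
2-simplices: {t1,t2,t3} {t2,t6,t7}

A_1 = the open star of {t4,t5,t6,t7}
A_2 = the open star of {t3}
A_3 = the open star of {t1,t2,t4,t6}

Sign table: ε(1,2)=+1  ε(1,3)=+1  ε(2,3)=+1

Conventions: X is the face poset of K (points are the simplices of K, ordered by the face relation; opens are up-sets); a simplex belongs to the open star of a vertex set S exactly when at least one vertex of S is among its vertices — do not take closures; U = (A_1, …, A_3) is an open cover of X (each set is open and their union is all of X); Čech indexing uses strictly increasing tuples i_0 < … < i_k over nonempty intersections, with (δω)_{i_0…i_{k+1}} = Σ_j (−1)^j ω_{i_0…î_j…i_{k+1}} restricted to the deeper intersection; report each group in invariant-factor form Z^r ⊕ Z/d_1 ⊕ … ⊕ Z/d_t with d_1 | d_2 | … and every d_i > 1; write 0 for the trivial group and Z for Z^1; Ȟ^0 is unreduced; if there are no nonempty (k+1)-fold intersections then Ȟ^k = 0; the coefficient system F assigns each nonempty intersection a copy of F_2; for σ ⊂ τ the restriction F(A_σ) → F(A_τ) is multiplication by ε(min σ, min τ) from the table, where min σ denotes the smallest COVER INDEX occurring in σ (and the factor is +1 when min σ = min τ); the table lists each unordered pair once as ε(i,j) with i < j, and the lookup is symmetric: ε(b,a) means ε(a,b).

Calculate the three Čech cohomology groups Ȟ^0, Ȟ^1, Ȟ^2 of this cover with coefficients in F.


cover nerve:
  A1={{t4},{t5},{t6},{t7},{t1,t4},{t1,t7},{t2,t6},{t2,t7},{t3,t7},{t4,t6},{t6,t7},{t2,t6,t7}} A2={{t3},{t1,t3},{t2,t3},{t3,t7},{t1,t2,t3}} A3={{t1},{t2},{t4},{t6},{t1,t2},{t1,t3},{t1,t4},{t1,t7},{t2,t3},{t2,t6},{t2,t7},{t4,t6},{t6,t7},{t1,t2,t3},{t2,t6,t7}}
  A12={{t3,t7}} A13={{t4},{t6},{t1,t4},{t1,t7},{t2,t6},{t2,t7},{t4,t6},{t6,t7},{t2,t6,t7}} A23={{t1,t3},{t2,t3},{t1,t2,t3}}
C dims 3,3; δ0: rk_F2 2
Ȟ^0: (3−2)−0=1 ⇒ Z/2
Ȟ^1: (3−0)−2=1 ⇒ Z/2
Ȟ^2: (0−0)−0=0 ⇒ 0

Ȟ^0 = Z/2, Ȟ^1 = Z/2, Ȟ^2 = 0


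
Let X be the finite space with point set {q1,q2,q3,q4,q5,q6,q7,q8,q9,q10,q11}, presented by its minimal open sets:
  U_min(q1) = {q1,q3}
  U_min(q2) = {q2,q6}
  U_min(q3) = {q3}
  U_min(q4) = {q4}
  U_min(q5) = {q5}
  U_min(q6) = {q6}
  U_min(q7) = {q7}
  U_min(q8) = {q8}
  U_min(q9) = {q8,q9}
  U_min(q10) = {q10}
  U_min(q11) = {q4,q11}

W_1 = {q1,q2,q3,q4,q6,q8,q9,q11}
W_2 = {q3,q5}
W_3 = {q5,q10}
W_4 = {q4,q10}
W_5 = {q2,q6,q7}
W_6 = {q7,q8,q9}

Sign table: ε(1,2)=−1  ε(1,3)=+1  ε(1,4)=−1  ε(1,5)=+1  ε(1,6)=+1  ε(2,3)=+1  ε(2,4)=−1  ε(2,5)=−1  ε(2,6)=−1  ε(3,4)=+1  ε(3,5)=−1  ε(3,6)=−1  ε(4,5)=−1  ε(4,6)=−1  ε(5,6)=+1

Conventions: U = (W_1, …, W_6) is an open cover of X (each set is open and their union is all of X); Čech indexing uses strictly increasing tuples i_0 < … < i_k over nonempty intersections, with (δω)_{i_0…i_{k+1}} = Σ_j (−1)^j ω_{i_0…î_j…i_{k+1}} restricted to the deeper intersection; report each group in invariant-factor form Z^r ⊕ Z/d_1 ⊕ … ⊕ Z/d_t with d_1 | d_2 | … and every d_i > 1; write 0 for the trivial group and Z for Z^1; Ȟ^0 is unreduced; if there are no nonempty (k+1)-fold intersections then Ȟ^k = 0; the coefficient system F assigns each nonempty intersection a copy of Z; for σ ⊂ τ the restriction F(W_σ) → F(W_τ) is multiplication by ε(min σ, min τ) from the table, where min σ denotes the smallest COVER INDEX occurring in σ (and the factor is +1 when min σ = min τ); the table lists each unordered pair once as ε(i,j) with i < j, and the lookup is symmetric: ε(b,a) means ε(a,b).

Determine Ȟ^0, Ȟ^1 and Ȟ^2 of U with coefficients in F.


Ȟ^0(U;F) ≅ Z, Ȟ^1(U;F) ≅ Z^2, Ȟ^2(U;F) ≅ 0

nonempty intersections:
  W12={q3} W14={q4} W15={q2,q6} W16={q8,q9} W23={q5} W34={q10} W56={q7}
C dims 6,7; δ0: rk 5, SNF 1^5
Ȟ^0: (6−5)−0=1 ⇒ Z
Ȟ^1: (7−0)−5=2 ⇒ Z^2
Ȟ^2: (0−0)−0=0 ⇒ 0


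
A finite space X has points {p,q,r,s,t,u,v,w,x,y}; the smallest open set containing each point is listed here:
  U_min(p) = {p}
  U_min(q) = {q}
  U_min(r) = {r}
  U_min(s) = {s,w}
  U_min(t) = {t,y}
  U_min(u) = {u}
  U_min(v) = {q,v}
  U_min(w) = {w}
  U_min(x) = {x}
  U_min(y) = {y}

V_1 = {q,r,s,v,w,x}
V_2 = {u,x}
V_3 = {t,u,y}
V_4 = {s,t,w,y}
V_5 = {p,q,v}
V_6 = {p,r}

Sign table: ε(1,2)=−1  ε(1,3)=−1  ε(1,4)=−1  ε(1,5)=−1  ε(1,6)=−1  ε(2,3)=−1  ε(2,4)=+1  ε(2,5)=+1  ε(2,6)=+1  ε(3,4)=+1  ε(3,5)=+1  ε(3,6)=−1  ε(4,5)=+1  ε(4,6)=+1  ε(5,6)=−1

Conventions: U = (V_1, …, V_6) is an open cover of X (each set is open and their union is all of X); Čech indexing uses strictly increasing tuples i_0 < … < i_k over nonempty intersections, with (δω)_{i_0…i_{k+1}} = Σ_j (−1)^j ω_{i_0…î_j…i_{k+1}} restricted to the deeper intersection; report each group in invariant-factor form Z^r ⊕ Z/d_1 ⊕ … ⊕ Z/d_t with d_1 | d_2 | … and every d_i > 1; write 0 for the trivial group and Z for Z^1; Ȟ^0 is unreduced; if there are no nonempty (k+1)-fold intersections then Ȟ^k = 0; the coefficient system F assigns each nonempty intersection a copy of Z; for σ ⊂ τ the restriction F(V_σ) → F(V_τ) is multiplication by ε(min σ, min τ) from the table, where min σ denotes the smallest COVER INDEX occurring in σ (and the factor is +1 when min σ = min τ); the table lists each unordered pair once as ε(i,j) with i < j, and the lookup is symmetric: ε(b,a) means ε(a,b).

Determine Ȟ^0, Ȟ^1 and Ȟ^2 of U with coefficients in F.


cover nerve:
  V12={x} V14={s,w} V15={q,v} V16={r} V23={u} V34={t,y} V56={p}
C dims 6,7; δ0: rk 6, SNF 1^5·2
Ȟ^0: (6−6)−0=0 ⇒ 0
Ȟ^1: (7−0)−6=1 plus torsion [2] ⇒ Z ⊕ Z/2
Ȟ^2: (0−0)−0=0 ⇒ 0

Ȟ^0(U;F) ≅ 0, Ȟ^1(U;F) ≅ Z ⊕ Z/2, Ȟ^2(U;F) ≅ 0


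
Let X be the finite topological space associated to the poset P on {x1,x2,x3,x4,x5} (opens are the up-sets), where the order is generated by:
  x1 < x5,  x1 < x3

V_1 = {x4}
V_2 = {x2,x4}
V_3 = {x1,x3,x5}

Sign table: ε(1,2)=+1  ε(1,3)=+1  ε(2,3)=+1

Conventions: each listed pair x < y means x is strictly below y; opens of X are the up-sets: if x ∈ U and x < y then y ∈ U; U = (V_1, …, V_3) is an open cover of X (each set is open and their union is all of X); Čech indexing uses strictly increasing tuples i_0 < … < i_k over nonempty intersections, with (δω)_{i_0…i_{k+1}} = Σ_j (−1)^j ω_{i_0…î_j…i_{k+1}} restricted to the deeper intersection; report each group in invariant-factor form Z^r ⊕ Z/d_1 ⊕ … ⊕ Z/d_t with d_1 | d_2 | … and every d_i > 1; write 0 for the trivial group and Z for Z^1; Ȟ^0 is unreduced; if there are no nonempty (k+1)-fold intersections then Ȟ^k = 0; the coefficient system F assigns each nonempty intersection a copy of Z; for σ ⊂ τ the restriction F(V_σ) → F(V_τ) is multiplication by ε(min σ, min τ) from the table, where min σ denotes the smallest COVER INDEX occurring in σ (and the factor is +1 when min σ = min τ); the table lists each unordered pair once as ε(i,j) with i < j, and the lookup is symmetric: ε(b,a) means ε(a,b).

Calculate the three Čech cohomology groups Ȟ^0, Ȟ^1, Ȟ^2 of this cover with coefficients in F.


nonempty overlaps:
  V12={x4}
C dims 3,1; δ0: rk 1, SNF 1^1
degree 0: 3−1−0 = 2 → Ȟ^0 ≅ Z^2
degree 1: 1−0−1 = 0 → Ȟ^1 ≅ 0
degree 2: 0−0−0 = 0 → Ȟ^2 ≅ 0

Ȟ^0(U;F) ≅ Z^2; Ȟ^1(U;F) ≅ 0; Ȟ^2(U;F) ≅ 0


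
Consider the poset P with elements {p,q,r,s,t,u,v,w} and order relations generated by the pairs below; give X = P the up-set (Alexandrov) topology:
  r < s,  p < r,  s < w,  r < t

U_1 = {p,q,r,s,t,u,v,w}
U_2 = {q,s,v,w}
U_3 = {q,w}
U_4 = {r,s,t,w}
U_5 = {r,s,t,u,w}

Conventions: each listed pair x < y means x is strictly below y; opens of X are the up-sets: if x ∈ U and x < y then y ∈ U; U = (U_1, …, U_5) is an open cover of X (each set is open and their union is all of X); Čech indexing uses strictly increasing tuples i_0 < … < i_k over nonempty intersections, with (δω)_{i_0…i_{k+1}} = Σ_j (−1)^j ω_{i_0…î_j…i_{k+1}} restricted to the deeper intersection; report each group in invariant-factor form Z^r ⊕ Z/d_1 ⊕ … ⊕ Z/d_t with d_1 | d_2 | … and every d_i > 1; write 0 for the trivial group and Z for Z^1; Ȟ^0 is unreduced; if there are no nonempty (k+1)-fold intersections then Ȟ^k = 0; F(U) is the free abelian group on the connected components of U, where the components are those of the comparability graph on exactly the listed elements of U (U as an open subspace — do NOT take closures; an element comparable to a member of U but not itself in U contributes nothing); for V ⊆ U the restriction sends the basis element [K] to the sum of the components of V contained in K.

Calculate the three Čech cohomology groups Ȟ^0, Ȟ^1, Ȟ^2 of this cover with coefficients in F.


nerve simplices:
  U12={q,s,v,w} U13={q,w} U14={r,s,t,w} U15={r,s,t,u,w} U23={q,w} U24={s,w} U25={s,w} U34={w} U35={w} U45={r,s,t,w}
  U123={q,w} U124={s,w} U125={s,w} U134={w} U135={w} U145={r,s,t,w} U234={w} U235={w} U245={s,w} U345={w}
  U1234={w} U1235={w} U1245={s,w} U1345={w} U2345={w}
  U12345={w}
components per intersection:
  U1: {p,r,s,t,w} {q} {u} {v}
  U2: {q} {s,w} {v}
  U3: {q} {w}
  U4: {r,s,t,w}
  U5: {r,s,t,w} {u}
  U12: {q} {s,w} {v}
  U13: {q} {w}
  U14: {r,s,t,w}
  U15: {r,s,t,w} {u}
  U23: {q} {w}
  U24: {s,w}
  U25: {s,w}
  U34: {w}
  U35: {w}
  U45: {r,s,t,w}
  U123: {q} {w}
  U124: {s,w}
  U125: {s,w}
  U134: {w}
  U135: {w}
  U145: {r,s,t,w}
  U234: {w}
  U235: {w}
  U245: {s,w}
  U345: {w}
  U1234: {w}
  U1235: {w}
  U1245: {s,w}
  U1345: {w}
  U2345: {w}
  U12345: {w}
C dims 12,15,11,5; δ0: rk 8, SNF 1^8; δ1: rk 7, SNF 1^7; δ2: rk 4, SNF 1^4
degree 0: 12−8−0 = 4 → Ȟ^0 ≅ Z^4
degree 1: 15−7−8 = 0 → Ȟ^1 ≅ 0
degree 2: 11−4−7 = 0 → Ȟ^2 ≅ 0

Ȟ^0 = Z^4, Ȟ^1 = 0 and Ȟ^2 = 0


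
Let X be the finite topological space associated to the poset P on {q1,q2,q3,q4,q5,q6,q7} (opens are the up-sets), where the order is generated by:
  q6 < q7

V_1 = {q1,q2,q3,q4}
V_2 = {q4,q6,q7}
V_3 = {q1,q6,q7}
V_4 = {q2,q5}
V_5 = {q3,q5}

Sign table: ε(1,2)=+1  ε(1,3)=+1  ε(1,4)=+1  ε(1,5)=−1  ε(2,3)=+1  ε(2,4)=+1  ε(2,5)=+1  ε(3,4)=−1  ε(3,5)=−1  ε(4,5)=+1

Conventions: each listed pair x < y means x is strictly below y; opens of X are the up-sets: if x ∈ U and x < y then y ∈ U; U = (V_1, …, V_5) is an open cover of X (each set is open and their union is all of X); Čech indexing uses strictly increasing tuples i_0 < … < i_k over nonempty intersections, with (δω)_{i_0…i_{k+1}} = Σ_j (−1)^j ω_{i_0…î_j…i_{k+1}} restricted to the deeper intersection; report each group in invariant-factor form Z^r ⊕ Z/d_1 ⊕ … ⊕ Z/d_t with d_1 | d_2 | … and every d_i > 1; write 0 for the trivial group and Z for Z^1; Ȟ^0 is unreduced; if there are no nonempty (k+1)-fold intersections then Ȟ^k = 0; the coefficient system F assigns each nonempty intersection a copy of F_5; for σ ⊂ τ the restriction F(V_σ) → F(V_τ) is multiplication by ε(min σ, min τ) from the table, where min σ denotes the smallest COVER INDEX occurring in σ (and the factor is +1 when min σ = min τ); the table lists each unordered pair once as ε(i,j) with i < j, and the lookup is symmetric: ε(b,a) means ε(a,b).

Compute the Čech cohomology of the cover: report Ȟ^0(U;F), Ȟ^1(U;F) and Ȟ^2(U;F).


Ȟ^0 ≅ 0, Ȟ^1 ≅ Z/5 and Ȟ^2 ≅ 0

nerve simplices:
  V12={q4} V13={q1} V14={q2} V15={q3} V23={q6,q7} V45={q5}
C dims 5,6; δ0: rk_F5 5
degree 0: 5−5−0 = 0 → Ȟ^0 ≅ 0
degree 1: 6−0−5 = 1 → Ȟ^1 ≅ Z/5
degree 2: 0−0−0 = 0 → Ȟ^2 ≅ 0


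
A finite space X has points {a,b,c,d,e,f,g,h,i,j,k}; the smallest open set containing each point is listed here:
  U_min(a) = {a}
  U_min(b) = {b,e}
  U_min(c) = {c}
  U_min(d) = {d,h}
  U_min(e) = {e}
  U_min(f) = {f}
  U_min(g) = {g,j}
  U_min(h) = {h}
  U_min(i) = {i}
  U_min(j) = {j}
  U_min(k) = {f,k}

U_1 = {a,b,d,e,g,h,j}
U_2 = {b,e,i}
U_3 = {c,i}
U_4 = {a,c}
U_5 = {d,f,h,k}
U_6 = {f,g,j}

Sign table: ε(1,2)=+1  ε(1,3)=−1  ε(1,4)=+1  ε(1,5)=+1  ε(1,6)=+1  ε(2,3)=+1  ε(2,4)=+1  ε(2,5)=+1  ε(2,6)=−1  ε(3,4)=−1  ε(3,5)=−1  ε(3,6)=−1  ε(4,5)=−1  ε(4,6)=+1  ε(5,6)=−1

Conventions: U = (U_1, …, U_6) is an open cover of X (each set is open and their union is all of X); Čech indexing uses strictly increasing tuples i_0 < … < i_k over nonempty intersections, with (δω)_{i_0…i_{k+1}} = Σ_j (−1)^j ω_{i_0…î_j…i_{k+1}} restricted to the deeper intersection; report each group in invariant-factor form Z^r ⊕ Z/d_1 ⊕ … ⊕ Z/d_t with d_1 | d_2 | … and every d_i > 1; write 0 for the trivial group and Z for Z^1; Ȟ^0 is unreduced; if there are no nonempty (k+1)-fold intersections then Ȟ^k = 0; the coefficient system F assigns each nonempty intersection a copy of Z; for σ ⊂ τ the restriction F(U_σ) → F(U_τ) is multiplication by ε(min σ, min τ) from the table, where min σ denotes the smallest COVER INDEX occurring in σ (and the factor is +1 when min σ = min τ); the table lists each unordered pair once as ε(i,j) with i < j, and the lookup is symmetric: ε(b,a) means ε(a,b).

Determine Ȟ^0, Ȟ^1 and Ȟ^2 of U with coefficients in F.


Ȟ^0 ≅ 0,  Ȟ^1 ≅ Z ⊕ Z/2,  Ȟ^2 ≅ 0

cover nerve:
  U12={b,e} U14={a} U15={d,h} U16={g,j} U23={i} U34={c} U56={f}
C dims 6,7; δ0: rk 6, SNF 1^5·2
Ȟ^0: (6−6)−0=0 ⇒ 0
Ȟ^1: (7−0)−6=1 plus torsion [2] ⇒ Z ⊕ Z/2
Ȟ^2: (0−0)−0=0 ⇒ 0


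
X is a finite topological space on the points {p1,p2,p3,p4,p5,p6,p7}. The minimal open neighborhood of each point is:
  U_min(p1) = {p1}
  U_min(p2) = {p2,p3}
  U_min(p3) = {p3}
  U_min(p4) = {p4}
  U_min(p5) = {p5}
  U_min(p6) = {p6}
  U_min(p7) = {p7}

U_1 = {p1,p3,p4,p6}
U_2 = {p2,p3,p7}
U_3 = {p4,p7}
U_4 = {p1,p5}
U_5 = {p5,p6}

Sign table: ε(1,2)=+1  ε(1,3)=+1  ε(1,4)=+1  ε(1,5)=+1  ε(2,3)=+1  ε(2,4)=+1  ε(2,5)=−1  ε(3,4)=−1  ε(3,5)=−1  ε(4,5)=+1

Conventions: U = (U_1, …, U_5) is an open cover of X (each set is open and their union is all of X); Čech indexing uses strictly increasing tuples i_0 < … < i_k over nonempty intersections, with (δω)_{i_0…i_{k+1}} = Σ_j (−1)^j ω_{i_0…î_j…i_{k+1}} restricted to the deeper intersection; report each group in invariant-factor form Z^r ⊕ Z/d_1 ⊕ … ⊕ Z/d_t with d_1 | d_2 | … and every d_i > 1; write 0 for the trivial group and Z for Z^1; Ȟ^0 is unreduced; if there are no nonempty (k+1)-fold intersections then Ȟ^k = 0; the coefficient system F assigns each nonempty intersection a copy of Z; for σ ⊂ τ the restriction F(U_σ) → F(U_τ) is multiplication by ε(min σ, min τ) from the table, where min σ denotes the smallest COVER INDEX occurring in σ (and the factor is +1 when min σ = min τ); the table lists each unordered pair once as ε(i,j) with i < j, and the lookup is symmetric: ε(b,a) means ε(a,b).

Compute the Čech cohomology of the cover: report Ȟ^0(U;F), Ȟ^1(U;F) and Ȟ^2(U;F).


nerve of the cover:
  U12={p3} U13={p4} U14={p1} U15={p6} U23={p7} U45={p5}
C dims 5,6; δ0: rk 4, SNF 1^4
Ȟ^0 = (5 − 4) − 0 = 1, so Ȟ^0 ≅ Z
Ȟ^1 = (6 − 0) − 4 = 2, so Ȟ^1 ≅ Z^2
Ȟ^2 = (0 − 0) − 0 = 0, so Ȟ^2 ≅ 0

Ȟ^0 ≅ Z; Ȟ^1 ≅ Z^2; Ȟ^2 ≅ 0


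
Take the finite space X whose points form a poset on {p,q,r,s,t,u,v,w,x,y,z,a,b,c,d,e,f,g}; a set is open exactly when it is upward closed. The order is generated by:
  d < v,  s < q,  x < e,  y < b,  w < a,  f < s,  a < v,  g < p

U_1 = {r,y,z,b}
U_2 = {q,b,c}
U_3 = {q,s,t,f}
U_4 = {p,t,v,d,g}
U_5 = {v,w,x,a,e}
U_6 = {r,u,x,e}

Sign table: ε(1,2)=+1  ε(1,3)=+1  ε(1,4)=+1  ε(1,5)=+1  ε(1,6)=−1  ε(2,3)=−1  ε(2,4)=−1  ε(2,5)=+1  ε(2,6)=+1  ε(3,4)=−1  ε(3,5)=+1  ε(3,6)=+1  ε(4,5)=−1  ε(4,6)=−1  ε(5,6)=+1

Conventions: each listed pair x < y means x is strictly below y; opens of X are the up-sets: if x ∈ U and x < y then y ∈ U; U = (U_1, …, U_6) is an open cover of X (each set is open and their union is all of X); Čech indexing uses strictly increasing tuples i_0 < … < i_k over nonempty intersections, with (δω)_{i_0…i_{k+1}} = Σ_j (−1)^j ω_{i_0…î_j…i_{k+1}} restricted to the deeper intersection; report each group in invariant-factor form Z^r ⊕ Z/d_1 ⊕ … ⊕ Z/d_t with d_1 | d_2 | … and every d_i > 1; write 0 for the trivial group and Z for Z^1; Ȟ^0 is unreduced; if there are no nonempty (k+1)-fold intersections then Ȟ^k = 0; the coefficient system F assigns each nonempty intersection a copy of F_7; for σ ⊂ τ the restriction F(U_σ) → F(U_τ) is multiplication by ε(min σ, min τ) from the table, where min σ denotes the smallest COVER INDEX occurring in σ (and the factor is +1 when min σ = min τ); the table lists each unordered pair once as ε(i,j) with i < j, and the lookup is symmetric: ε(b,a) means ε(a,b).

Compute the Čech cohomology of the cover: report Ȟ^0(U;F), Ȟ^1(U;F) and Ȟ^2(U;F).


intersection data:
  U12={b} U16={r} U23={q} U34={t} U45={v} U56={x,e}
C dims 6,6; δ0: rk_F7 5
Ȟ^0 = (6 − 5) − 0 = 1, so Ȟ^0 ≅ Z/7
Ȟ^1 = (6 − 0) − 5 = 1, so Ȟ^1 ≅ Z/7
Ȟ^2 = (0 − 0) − 0 = 0, so Ȟ^2 ≅ 0

Ȟ^0(U;F) ≅ Z/7, Ȟ^1(U;F) ≅ Z/7, Ȟ^2(U;F) ≅ 0


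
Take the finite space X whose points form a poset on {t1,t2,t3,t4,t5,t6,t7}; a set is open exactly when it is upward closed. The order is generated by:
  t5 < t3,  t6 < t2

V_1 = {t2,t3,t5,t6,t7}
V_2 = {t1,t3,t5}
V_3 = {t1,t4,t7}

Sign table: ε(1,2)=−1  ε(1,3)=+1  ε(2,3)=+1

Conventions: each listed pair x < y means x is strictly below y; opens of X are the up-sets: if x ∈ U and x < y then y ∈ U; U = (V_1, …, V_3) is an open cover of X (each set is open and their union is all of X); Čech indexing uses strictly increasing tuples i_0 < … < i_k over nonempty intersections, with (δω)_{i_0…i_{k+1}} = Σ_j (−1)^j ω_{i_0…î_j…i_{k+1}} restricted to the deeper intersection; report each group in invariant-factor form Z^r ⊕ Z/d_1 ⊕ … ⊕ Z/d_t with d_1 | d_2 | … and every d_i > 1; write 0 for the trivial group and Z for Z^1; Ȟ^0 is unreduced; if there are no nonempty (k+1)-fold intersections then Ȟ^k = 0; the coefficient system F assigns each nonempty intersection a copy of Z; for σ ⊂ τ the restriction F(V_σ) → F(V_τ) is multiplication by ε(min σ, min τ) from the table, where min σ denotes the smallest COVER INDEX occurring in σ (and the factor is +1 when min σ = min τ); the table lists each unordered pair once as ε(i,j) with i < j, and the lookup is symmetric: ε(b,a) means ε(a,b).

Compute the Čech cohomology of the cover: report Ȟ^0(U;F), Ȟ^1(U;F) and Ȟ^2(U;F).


Ȟ^0(U;F) ≅ 0, Ȟ^1(U;F) ≅ Z/2 and Ȟ^2(U;F) ≅ 0

intersection data:
  V12={t3,t5} V13={t7} V23={t1}
C dims 3,3; δ0: rk 3, SNF 1^2·2
Ȟ^0 = (3 − 3) − 0 = 0, so Ȟ^0 ≅ 0
Ȟ^1 = (3 − 0) − 3 = 0 plus torsion [2], so Ȟ^1 ≅ Z/2
Ȟ^2 = (0 − 0) − 0 = 0, so Ȟ^2 ≅ 0


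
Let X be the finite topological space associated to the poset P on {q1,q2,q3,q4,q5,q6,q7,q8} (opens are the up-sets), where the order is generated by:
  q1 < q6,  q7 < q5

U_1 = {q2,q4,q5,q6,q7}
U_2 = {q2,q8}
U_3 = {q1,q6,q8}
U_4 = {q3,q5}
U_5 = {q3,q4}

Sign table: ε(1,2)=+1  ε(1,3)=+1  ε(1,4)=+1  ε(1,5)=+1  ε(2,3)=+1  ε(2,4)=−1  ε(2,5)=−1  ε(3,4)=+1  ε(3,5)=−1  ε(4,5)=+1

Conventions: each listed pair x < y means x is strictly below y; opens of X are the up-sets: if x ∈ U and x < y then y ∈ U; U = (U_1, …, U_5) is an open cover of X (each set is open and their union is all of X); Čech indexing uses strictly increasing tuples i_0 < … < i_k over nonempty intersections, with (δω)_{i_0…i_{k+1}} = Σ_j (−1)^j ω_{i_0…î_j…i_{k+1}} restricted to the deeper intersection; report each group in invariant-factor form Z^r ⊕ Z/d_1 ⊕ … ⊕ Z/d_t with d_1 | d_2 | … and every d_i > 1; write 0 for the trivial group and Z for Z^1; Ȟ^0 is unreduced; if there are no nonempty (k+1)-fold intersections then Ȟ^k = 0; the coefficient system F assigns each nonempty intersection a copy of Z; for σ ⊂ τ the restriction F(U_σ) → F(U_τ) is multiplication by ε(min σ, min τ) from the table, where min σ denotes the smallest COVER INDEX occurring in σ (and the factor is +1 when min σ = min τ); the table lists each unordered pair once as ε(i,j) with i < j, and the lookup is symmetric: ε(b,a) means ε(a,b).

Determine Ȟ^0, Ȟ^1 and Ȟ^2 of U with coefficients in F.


Ȟ^0 = Z; Ȟ^1 = Z^2; Ȟ^2 = 0

cover nerve:
  U12={q2} U13={q6} U14={q5} U15={q4} U23={q8} U45={q3}
C dims 5,6; δ0: rk 4, SNF 1^4
Ȟ^0: (5−4)−0=1 ⇒ Z
Ȟ^1: (6−0)−4=2 ⇒ Z^2
Ȟ^2: (0−0)−0=0 ⇒ 0


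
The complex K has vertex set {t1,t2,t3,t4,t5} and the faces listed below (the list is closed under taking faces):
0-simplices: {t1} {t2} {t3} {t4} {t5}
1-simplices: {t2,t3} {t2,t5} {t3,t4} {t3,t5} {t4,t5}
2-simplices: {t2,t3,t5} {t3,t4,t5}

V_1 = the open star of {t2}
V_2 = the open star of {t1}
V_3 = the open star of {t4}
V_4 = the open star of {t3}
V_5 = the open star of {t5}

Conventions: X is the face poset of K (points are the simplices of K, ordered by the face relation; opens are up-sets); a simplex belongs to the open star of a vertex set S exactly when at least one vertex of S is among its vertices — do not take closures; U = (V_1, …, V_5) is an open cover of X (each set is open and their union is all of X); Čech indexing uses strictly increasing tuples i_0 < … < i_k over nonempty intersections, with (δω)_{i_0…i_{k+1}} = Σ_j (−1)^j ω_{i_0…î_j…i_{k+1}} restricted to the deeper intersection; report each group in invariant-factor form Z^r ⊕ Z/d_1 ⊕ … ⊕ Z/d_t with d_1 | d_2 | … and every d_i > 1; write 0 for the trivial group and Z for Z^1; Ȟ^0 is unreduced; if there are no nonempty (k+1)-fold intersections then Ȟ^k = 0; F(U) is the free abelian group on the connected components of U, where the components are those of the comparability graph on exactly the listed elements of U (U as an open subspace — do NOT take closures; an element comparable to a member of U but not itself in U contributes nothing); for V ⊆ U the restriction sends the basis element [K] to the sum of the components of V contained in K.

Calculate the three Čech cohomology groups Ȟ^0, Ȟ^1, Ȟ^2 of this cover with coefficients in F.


nerve of the cover:
  V1={{t2},{t2,t3},{t2,t5},{t2,t3,t5}} V2={{t1}} V3={{t4},{t3,t4},{t4,t5},{t3,t4,t5}} V4={{t3},{t2,t3},{t3,t4},{t3,t5},{t2,t3,t5},{t3,t4,t5}} V5={{t5},{t2,t5},{t3,t5},{t4,t5},{t2,t3,t5},{t3,t4,t5}}
  V14={{t2,t3},{t2,t3,t5}} V15={{t2,t5},{t2,t3,t5}} V34={{t3,t4},{t3,t4,t5}} V35={{t4,t5},{t3,t4,t5}} V45={{t3,t5},{t2,t3,t5},{t3,t4,t5}}
  V145={{t2,t3,t5}} V345={{t3,t4,t5}}
components per intersection:
  V1: {{t2},{t2,t3},{t2,t5},{t2,t3,t5}}
  V2: {{t1}}
  V3: {{t4},{t3,t4},{t4,t5},{t3,t4,t5}}
  V4: {{t3},{t2,t3},{t3,t4},{t3,t5},{t2,t3,t5},{t3,t4,t5}}
  V5: {{t5},{t2,t5},{t3,t5},{t4,t5},{t2,t3,t5},{t3,t4,t5}}
  V14: {{t2,t3},{t2,t3,t5}}
  V15: {{t2,t5},{t2,t3,t5}}
  V34: {{t3,t4},{t3,t4,t5}}
  V35: {{t4,t5},{t3,t4,t5}}
  V45: {{t3,t5},{t2,t3,t5},{t3,t4,t5}}
  V145: {{t2,t3,t5}}
  V345: {{t3,t4,t5}}
C dims 5,5,2; δ0: rk 3, SNF 1^3; δ1: rk 2, SNF 1^2
Ȟ^0 = (5 − 3) − 0 = 2, so Ȟ^0 ≅ Z^2
Ȟ^1 = (5 − 2) − 3 = 0, so Ȟ^1 ≅ 0
Ȟ^2 = (2 − 0) − 2 = 0, so Ȟ^2 ≅ 0

Ȟ^0 = Z^2, Ȟ^1 = 0 and Ȟ^2 = 0


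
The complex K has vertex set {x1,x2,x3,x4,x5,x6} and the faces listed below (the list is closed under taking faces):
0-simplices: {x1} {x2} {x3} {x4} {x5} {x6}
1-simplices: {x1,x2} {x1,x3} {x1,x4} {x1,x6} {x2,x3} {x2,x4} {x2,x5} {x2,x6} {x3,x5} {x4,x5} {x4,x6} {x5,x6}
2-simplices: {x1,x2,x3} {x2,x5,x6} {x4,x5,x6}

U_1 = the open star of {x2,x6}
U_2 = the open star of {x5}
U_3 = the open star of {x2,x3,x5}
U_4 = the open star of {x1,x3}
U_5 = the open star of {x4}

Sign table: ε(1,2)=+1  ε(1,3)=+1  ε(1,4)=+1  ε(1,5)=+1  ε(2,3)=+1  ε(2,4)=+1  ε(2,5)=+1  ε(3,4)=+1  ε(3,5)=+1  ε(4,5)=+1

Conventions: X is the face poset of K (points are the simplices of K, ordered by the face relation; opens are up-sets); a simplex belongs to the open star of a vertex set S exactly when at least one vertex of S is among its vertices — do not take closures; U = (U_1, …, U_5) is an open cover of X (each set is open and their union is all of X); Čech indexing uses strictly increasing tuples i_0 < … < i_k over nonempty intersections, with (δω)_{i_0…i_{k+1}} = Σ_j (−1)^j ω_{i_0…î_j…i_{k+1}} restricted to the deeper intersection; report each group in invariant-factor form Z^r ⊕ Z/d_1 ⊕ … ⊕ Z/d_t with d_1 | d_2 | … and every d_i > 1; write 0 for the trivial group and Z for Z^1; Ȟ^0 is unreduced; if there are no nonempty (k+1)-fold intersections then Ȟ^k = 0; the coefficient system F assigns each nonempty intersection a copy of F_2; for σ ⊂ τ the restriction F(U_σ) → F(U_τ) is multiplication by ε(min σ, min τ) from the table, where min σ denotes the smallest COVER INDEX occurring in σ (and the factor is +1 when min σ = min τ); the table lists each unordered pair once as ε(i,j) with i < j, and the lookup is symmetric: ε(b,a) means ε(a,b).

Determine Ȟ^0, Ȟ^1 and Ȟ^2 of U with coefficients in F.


intersection data:
  U1={{x2},{x6},{x1,x2},{x1,x6},{x2,x3},{x2,x4},{x2,x5},{x2,x6},{x4,x6},{x5,x6},{x1,x2,x3},{x2,x5,x6},{x4,x5,x6}} U2={{x5},{x2,x5},{x3,x5},{x4,x5},{x5,x6},{x2,x5,x6},{x4,x5,x6}} U3={{x2},{x3},{x5},{x1,x2},{x1,x3},{x2,x3},{x2,x4},{x2,x5},{x2,x6},{x3,x5},{x4,x5},{x5,x6},{x1,x2,x3},{x2,x5,x6},{x4,x5,x6}} U4={{x1},{x3},{x1,x2},{x1,x3},{x1,x4},{x1,x6},{x2,x3},{x3,x5},{x1,x2,x3}} U5={{x4},{x1,x4},{x2,x4},{x4,x5},{x4,x6},{x4,x5,x6}}
  U12={{x2,x5},{x5,x6},{x2,x5,x6},{x4,x5,x6}} U13={{x2},{x1,x2},{x2,x3},{x2,x4},{x2,x5},{x2,x6},{x5,x6},{x1,x2,x3},{x2,x5,x6},{x4,x5,x6}} U14={{x1,x2},{x1,x6},{x2,x3},{x1,x2,x3}} U15={{x2,x4},{x4,x6},{x4,x5,x6}} U23={{x5},{x2,x5},{x3,x5},{x4,x5},{x5,x6},{x2,x5,x6},{x4,x5,x6}} U24={{x3,x5}} U25={{x4,x5},{x4,x5,x6}} U34={{x3},{x1,x2},{x1,x3},{x2,x3},{x3,x5},{x1,x2,x3}} U35={{x2,x4},{x4,x5},{x4,x5,x6}} U45={{x1,x4}}
  U123={{x2,x5},{x5,x6},{x2,x5,x6},{x4,x5,x6}} U125={{x4,x5,x6}} U134={{x1,x2},{x2,x3},{x1,x2,x3}} U135={{x2,x4},{x4,x5,x6}} U234={{x3,x5}} U235={{x4,x5},{x4,x5,x6}}
  U1235={{x4,x5,x6}}
C dims 5,10,6,1; δ0: rk_F2 4; δ1: rk_F2 5; δ2: rk_F2 1
Ȟ^0 = (5 − 4) − 0 = 1, so Ȟ^0 ≅ Z/2
Ȟ^1 = (10 − 5) − 4 = 1, so Ȟ^1 ≅ Z/2
Ȟ^2 = (6 − 1) − 5 = 0, so Ȟ^2 ≅ 0

Ȟ^0 ≅ Z/2; Ȟ^1 ≅ Z/2; Ȟ^2 ≅ 0


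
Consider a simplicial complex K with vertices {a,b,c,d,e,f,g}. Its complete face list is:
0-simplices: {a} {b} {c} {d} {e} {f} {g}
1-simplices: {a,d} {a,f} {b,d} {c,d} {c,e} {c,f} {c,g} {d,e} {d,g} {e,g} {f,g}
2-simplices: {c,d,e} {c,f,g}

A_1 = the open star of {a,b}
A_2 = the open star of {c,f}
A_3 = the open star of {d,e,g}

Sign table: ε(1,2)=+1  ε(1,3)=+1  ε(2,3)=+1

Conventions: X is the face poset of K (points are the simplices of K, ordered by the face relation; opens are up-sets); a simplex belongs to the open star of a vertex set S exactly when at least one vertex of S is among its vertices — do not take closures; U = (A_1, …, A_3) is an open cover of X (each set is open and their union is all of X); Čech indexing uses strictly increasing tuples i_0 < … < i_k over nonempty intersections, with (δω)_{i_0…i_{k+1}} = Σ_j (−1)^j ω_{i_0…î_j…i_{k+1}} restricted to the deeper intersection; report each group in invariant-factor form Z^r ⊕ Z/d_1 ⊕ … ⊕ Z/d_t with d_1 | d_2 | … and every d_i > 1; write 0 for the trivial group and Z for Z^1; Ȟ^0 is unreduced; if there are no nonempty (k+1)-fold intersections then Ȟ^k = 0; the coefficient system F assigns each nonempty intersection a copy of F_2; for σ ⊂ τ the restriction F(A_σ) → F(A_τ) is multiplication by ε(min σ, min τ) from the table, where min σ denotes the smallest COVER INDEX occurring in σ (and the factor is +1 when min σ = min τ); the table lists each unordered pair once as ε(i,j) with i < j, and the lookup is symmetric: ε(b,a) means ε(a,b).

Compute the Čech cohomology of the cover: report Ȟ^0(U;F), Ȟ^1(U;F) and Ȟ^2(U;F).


nerve of the cover:
  A1={{a},{b},{a,d},{a,f},{b,d}} A2={{c},{f},{a,f},{c,d},{c,e},{c,f},{c,g},{f,g},{c,d,e},{c,f,g}} A3={{d},{e},{g},{a,d},{b,d},{c,d},{c,e},{c,g},{d,e},{d,g},{e,g},{f,g},{c,d,e},{c,f,g}}
  A12={{a,f}} A13={{a,d},{b,d}} A23={{c,d},{c,e},{c,g},{f,g},{c,d,e},{c,f,g}}
C dims 3,3; δ0: rk_F2 2
Ȟ^0 = (3 − 2) − 0 = 1, so Ȟ^0 ≅ Z/2
Ȟ^1 = (3 − 0) − 2 = 1, so Ȟ^1 ≅ Z/2
Ȟ^2 = (0 − 0) − 0 = 0, so Ȟ^2 ≅ 0

Ȟ^0 ≅ Z/2, Ȟ^1 ≅ Z/2 and Ȟ^2 ≅ 0


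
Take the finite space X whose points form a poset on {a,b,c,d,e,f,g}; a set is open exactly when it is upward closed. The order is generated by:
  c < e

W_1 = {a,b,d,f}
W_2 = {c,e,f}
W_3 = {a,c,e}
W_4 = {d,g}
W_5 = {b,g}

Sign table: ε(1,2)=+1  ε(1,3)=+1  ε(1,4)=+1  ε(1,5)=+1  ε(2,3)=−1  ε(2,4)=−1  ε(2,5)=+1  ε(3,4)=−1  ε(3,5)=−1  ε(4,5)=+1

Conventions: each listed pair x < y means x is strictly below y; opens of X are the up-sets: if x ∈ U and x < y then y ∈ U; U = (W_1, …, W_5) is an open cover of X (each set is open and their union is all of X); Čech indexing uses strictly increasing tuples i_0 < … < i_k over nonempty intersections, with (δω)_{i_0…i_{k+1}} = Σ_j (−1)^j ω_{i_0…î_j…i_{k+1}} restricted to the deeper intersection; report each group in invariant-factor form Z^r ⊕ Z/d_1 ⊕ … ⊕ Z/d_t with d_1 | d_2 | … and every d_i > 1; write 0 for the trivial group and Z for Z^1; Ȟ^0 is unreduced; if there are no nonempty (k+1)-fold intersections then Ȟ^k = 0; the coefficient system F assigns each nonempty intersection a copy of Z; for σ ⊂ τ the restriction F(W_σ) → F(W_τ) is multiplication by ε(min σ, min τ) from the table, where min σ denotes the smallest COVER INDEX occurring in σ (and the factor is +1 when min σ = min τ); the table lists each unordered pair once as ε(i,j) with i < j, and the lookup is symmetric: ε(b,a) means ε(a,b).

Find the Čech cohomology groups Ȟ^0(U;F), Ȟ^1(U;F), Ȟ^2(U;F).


nonempty overlaps:
  W12={f} W13={a} W14={d} W15={b} W23={c,e} W45={g}
C dims 5,6; δ0: rk 5, SNF 1^4·2
degree 0: 5−5−0 = 0 → Ȟ^0 ≅ 0
degree 1: 6−0−5 = 1 plus torsion [2] → Ȟ^1 ≅ Z ⊕ Z/2
degree 2: 0−0−0 = 0 → Ȟ^2 ≅ 0

Ȟ^0 ≅ 0; Ȟ^1 ≅ Z ⊕ Z/2; Ȟ^2 ≅ 0


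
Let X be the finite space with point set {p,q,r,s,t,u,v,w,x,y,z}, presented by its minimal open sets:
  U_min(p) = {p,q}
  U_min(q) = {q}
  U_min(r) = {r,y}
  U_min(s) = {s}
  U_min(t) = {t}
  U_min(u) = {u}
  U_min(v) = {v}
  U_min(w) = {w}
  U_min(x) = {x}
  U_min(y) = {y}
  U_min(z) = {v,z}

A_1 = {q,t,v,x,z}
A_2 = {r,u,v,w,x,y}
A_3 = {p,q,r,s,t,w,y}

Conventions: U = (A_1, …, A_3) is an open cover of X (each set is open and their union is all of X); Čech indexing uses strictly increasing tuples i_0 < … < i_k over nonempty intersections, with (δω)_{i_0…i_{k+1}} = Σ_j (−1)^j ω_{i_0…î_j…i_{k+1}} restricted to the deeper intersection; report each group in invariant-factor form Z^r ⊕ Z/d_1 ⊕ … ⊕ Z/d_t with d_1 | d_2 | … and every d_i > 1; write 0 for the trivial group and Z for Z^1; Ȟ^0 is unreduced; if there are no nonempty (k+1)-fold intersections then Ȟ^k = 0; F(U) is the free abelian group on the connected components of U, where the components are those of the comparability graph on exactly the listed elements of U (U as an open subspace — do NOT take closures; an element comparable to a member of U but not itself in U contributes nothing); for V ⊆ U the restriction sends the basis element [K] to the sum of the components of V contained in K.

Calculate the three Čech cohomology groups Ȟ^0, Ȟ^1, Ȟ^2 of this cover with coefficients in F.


nerve simplices:
  A12={v,x} A13={q,t} A23={r,w,y}
components per intersection:
  A1: {q} {t} {v,z} {x}
  A2: {r,y} {u} {v} {w} {x}
  A3: {p,q} {r,y} {s} {t} {w}
  A12: {v} {x}
  A13: {q} {t}
  A23: {r,y} {w}
C dims 14,6; δ0: rk 6, SNF 1^6
degree 0: 14−6−0 = 8 → Ȟ^0 ≅ Z^8
degree 1: 6−0−6 = 0 → Ȟ^1 ≅ 0
degree 2: 0−0−0 = 0 → Ȟ^2 ≅ 0

Ȟ^0 = Z^8, Ȟ^1 = 0 and Ȟ^2 = 0


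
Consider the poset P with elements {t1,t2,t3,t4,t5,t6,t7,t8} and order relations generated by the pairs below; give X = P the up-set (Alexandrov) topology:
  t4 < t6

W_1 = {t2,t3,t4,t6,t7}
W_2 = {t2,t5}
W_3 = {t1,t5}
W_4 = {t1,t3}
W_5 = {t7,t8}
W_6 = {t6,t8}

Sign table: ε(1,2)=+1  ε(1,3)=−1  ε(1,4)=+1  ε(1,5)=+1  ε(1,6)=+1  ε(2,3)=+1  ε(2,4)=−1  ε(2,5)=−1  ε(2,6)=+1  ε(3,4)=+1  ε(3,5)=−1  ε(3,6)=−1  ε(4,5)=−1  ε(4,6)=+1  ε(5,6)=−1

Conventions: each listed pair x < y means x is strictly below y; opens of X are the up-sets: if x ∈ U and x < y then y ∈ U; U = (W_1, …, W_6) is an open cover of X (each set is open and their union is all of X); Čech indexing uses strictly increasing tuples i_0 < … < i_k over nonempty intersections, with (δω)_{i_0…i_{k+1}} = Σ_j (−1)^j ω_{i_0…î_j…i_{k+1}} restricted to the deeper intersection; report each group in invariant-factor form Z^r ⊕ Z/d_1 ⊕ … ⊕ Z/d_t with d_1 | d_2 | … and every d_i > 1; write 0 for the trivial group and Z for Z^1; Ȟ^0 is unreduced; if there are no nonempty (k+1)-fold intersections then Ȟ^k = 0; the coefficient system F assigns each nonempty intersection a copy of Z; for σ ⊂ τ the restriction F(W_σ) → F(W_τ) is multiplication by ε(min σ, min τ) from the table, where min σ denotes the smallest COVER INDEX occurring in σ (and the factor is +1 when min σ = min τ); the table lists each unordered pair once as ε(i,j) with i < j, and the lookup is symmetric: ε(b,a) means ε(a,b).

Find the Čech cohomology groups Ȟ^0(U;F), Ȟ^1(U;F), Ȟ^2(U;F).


Ȟ^0 = 0, Ȟ^1 = Z ⊕ Z/2 and Ȟ^2 = 0

nerve simplices:
  W12={t2} W14={t3} W15={t7} W16={t6} W23={t5} W34={t1} W56={t8}
C dims 6,7; δ0: rk 6, SNF 1^5·2
degree 0: 6−6−0 = 0 → Ȟ^0 ≅ 0
degree 1: 7−0−6 = 1 plus torsion [2] → Ȟ^1 ≅ Z ⊕ Z/2
degree 2: 0−0−0 = 0 → Ȟ^2 ≅ 0


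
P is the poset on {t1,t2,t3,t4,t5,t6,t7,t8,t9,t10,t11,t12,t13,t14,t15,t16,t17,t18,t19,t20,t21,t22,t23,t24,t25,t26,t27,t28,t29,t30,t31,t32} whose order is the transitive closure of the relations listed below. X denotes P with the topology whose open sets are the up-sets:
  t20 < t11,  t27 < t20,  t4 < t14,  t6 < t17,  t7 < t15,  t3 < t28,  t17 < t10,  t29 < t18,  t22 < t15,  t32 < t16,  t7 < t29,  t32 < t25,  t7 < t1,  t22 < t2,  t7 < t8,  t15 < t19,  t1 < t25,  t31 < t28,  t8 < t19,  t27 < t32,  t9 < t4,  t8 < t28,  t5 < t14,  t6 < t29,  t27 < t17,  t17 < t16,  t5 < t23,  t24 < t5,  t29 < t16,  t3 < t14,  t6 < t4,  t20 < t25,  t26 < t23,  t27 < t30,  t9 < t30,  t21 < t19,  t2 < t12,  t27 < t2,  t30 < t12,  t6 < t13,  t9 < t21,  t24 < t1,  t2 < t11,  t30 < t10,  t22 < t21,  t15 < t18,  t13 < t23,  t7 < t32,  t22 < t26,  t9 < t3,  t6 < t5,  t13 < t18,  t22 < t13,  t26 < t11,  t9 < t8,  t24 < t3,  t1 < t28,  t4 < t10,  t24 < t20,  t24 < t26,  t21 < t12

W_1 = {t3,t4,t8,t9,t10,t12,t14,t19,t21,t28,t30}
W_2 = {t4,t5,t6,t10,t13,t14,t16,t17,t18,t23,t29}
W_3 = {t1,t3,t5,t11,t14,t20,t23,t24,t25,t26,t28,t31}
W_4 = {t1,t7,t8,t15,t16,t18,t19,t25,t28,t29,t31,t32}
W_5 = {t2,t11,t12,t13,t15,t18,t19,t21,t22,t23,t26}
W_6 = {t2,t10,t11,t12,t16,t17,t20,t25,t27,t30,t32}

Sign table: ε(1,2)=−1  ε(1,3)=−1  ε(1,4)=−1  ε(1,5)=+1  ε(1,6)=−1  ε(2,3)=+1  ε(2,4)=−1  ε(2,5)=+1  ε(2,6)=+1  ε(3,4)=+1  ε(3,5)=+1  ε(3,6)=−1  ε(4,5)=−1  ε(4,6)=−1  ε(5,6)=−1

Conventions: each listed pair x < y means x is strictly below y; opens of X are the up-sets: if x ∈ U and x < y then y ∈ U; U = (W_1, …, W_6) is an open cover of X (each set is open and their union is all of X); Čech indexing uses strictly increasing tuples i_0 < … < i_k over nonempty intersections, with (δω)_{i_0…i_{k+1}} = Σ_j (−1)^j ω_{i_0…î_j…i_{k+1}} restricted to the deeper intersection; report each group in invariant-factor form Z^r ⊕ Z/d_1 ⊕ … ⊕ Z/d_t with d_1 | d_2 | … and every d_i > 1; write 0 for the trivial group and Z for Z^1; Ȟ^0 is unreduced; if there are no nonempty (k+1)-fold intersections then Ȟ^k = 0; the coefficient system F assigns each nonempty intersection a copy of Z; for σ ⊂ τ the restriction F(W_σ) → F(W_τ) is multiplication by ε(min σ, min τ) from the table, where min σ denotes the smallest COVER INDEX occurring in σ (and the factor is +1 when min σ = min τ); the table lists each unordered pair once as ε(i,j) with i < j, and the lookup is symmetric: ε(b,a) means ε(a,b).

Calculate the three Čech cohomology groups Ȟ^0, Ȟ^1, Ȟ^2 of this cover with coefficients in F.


nonempty intersections:
  W12={t4,t10,t14} W13={t3,t14,t28} W14={t8,t19,t28} W15={t12,t19,t21} W16={t10,t12,t30} W23={t5,t14,t23} W24={t16,t18,t29} W25={t13,t18,t23} W26={t10,t16,t17} W34={t1,t25,t28,t31} W35={t11,t23,t26} W36={t11,t20,t25} W45={t15,t18,t19} W46={t16,t25,t32} W56={t2,t11,t12}
  W123={t14} W126={t10} W134={t28} W145={t19} W156={t12} W235={t23} W245={t18} W246={t16} W346={t25} W356={t11}
C dims 6,15,10; δ0: rk 6, SNF 1^5·2; δ1: rk 9, SNF 1^9
Ȟ^0: (6−6)−0=0 ⇒ 0
Ȟ^1: (15−9)−6=0 plus torsion [2] ⇒ Z/2
Ȟ^2: (10−0)−9=1 ⇒ Z

Ȟ^0 = 0, Ȟ^1 = Z/2 and Ȟ^2 = Z


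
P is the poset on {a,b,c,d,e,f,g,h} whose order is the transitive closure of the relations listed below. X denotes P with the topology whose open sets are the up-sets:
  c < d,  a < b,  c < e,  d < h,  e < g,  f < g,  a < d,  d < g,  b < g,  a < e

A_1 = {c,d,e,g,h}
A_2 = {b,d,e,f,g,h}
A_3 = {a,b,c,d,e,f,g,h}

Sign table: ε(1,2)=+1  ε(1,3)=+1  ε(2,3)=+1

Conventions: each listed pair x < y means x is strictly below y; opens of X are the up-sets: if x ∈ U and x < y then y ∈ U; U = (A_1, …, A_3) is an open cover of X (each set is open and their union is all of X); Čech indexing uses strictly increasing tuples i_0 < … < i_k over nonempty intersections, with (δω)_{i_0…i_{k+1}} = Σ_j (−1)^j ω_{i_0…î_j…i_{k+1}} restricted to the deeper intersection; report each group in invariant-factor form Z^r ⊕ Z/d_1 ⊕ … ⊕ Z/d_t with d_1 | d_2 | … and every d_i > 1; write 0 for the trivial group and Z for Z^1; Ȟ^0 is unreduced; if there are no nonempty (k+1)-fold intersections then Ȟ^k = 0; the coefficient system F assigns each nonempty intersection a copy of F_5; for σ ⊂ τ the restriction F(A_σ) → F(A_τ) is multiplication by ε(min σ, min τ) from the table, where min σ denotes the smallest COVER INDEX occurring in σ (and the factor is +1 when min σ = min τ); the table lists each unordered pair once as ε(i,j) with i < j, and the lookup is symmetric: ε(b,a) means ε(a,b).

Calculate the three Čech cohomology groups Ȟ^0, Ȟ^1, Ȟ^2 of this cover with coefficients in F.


Ȟ^0(U;F) ≅ Z/5, Ȟ^1(U;F) ≅ 0, Ȟ^2(U;F) ≅ 0

nonempty intersections:
  A12={d,e,g,h} A13={c,d,e,g,h} A23={b,d,e,f,g,h}
  A123={d,e,g,h}
C dims 3,3,1; δ0: rk_F5 2; δ1: rk_F5 1
Ȟ^0: (3−2)−0=1 ⇒ Z/5
Ȟ^1: (3−1)−2=0 ⇒ 0
Ȟ^2: (1−0)−1=0 ⇒ 0
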